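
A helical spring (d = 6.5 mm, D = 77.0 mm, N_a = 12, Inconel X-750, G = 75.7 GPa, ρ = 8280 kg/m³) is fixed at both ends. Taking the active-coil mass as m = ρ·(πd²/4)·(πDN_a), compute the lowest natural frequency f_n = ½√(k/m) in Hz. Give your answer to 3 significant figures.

k = Gd⁴/(8D³N_a) = (75.7×10³)(6.5⁴)/(8·77.0³·12) = 3.0832 N/mm = 3083.2 N/m
Wire length L = πDN_a = π·77.0·12 = 2902.8 mm
m = ρ·(πd²/4)·L = 8280 × 33.183×10⁻⁶ m² × 2.9028 m = 0.79757 kg
f_n = ½√(k/m) = 0.5·√(3083.2/0.79757) = 0.5·√(3865.8) = 31.088 Hz

31.1 Hz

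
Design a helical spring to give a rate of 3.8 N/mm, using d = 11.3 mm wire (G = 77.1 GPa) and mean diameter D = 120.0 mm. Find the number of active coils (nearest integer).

24

N_a = Gd⁴/(8D³k) = (77.1×10³ × 11.3⁴)/(8 × 120.0³ × 3.8)
    = 1.2571e+09 / 5.25312e+07 = 23.93 → 24 coils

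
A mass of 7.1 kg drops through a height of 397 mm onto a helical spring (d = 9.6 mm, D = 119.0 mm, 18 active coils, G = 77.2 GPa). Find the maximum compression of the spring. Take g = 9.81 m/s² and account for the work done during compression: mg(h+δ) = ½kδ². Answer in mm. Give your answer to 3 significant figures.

171 mm

k = Gd⁴/(8D³N_a) = (77.2×10³)(9.6⁴)/(8·119.0³·18) = 2.7021 N/mm
W = mg = 7.1 × 9.81 = 69.651 N
½kδ² − Wδ − Wh = 0 → δ = (W + √(W² + 2kWh))/k
δ = (69.651 + √(4851.3 + 149433))/2.7021 = (69.651 + 392.79)/2.7021 = 171.14 mm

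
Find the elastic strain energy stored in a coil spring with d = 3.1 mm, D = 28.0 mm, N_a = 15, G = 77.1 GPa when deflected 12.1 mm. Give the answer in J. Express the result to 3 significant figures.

k = Gd⁴/(8D³N_a) = (77.1×10³)(3.1⁴)/(8·28.0³·15) = 2.703 N/mm
U = ½kδ² = 0.5 × 2.703 × 12.1² = 197.87 N·mm = 0.19787 J

0.198 J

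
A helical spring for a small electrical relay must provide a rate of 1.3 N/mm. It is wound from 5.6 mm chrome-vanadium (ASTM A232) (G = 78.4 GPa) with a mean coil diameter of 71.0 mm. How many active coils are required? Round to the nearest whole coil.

21

N_a = Gd⁴/(8D³k) = (78.4×10³ × 5.6⁴)/(8 × 71.0³ × 1.3)
    = 7.71024e+07 / 3.72227e+06 = 20.71 → 21 coils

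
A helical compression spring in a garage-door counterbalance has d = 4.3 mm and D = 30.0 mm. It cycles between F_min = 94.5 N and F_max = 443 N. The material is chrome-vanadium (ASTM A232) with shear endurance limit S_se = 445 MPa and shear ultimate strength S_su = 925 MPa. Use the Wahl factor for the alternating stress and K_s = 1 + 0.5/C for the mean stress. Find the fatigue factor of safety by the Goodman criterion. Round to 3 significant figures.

C = D/d = 30.0/4.3 = 6.9767; K_W = (4C−1)/(4C−4)+0.615/C = 1.2136; K_s = 1+0.5/C = 1.0717
F_a = (F_max−F_min)/2 = 174.25 N; F_m = (F_max+F_min)/2 = 268.75 N
τ_a = K_W·8F_aD/(πd³) = 1.2136 × 167.43 = 203.2 MPa
τ_m = K_s·8F_mD/(πd³) = 1.0717 × 258.23 = 276.74 MPa
Goodman: 1/n_f = τ_a/S_se + τ_m/S_su = 203.2/445 + 276.74/925 = 0.45662 + 0.29917 = 0.7558
n_f = 1/0.7558 = 1.323

1.32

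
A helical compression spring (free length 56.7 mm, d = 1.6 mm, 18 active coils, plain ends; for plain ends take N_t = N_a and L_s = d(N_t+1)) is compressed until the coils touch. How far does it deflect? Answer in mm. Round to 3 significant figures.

N_t = 18; L_s = 1.6·19 = 30.4 mm
δ_solid = L₀ − L_s = 56.7 − 30.4 = 26.3 mm

26.3 mm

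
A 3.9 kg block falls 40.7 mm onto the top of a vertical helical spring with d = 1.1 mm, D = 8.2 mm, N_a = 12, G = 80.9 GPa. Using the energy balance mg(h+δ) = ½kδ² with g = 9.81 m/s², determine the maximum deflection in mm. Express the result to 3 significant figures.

k = Gd⁴/(8D³N_a) = (80.9×10³)(1.1⁴)/(8·8.2³·12) = 2.2377 N/mm
W = mg = 3.9 × 9.81 = 38.259 N
½kδ² − Wδ − Wh = 0 → δ = (W + √(W² + 2kWh))/k
δ = (38.259 + √(1463.8 + 6968.9))/2.2377 = (38.259 + 91.829)/2.2377 = 58.134 mm

58.1 mm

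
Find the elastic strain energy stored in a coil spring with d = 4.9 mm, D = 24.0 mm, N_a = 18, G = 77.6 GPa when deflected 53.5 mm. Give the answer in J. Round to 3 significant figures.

k = Gd⁴/(8D³N_a) = (77.6×10³)(4.9⁴)/(8·24.0³·18) = 22.472 N/mm
U = ½kδ² = 0.5 × 22.472 × 53.5² = 32161 N·mm = 32.161 J

32.2 J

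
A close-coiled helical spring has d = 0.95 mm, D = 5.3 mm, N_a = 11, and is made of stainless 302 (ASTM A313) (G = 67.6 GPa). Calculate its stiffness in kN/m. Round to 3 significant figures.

4.20 kN/m

k = Gd⁴/(8D³N_a) = (67.6×10³ × 0.95⁴) / (8 × 5.3³ × 11)
  = 55060.6 / 13101.2 = 4.2027 N/mm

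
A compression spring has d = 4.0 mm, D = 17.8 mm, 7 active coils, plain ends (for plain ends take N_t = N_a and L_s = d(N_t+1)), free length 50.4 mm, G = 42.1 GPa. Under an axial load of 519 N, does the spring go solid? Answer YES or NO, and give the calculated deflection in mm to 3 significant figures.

NO, δ = 15.2 mm

k = Gd⁴/(8D³N_a) = (42.1×10³)(4.0⁴)/(8·17.8³·7) = 34.125 N/mm
N_t = 7; L_s = 4.0·8 = 32 mm; δ_solid = L₀ − L_s = 50.4 − 32 = 18.4 mm
δ = F/k = 519/34.125 = 15.209 mm
δ < δ_solid → spring does not go solid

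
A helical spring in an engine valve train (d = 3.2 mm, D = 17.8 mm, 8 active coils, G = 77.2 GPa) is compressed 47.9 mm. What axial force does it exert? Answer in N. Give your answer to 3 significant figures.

1070 N

k = Gd⁴/(8D³N_a) = (77.2×10³)(3.2⁴)/(8·17.8³·8) = 22.427 N/mm
F = k·δ = 22.427 × 47.9 = 1074.3 N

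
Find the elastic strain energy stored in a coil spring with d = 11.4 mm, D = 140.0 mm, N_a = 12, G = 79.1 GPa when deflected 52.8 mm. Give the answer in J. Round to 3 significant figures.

7.07 J

k = Gd⁴/(8D³N_a) = (79.1×10³)(11.4⁴)/(8·140.0³·12) = 5.0715 N/mm
U = ½kδ² = 0.5 × 5.0715 × 52.8² = 7069.3 N·mm = 7.0693 J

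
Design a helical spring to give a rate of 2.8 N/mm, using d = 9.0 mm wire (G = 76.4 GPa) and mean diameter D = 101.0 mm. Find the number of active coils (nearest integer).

22

N_a = Gd⁴/(8D³k) = (76.4×10³ × 9.0⁴)/(8 × 101.0³ × 2.8)
    = 5.0126e+08 / 2.30787e+07 = 21.72 → 22 coils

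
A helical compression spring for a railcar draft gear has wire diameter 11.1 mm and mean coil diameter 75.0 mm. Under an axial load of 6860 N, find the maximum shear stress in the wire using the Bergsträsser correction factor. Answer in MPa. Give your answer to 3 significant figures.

1160 MPa

Spring index C = D/d = 75.0/11.1 = 6.7568
K_B = (4C+2)/(4C−3) = 29.027/24.027 = 1.2081
τ₀ = 8FD/(πd³) = 8·6860·75.0/(π·11.1³) = 4.116e+06/4296.5 = 957.98 MPa
τ_max = K·τ₀ = 1.2081 × 957.98 = 1157.3 MPa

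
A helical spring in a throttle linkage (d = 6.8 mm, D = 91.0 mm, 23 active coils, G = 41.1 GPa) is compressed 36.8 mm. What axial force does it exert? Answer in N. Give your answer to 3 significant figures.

23.3 N

k = Gd⁴/(8D³N_a) = (41.1×10³)(6.8⁴)/(8·91.0³·23) = 0.63378 N/mm
F = k·δ = 0.63378 × 36.8 = 23.323 N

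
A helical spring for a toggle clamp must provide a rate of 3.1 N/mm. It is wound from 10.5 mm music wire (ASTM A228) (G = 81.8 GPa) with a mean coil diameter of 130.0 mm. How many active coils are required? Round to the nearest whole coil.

N_a = Gd⁴/(8D³k) = (81.8×10³ × 10.5⁴)/(8 × 130.0³ × 3.1)
    = 9.94284e+08 / 5.44856e+07 = 18.25 → 18 coils

18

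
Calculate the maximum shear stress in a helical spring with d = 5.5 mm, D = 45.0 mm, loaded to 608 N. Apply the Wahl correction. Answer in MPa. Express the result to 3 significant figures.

494 MPa

Spring index C = D/d = 45.0/5.5 = 8.1818
K_W = (4C−1)/(4C−4) + 0.615/C = 31.727/28.727 + 0.0752 = 1.1796
τ₀ = 8FD/(πd³) = 8·608·45.0/(π·5.5³) = 218880/522.68 = 418.76 MPa
τ_max = K·τ₀ = 1.1796 × 418.76 = 493.97 MPa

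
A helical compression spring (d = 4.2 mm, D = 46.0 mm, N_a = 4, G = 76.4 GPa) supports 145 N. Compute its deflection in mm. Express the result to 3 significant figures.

19.0 mm

k = Gd⁴/(8D³N_a) = (76.4×10³)(4.2⁴)/(8·46.0³·4) = 7.6325 N/mm
δ = F/k = 145 / 7.6325 = 18.998 mm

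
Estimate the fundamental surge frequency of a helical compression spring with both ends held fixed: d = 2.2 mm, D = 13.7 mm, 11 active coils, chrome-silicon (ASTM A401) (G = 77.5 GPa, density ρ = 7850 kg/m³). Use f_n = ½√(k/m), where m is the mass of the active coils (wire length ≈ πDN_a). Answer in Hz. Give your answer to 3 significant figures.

k = Gd⁴/(8D³N_a) = (77.5×10³)(2.2⁴)/(8·13.7³·11) = 8.0232 N/mm = 8023.2 N/m
Wire length L = πDN_a = π·13.7·11 = 473.44 mm
m = ρ·(πd²/4)·L = 7850 × 3.8013×10⁻⁶ m² × 0.47344 m = 0.014128 kg
f_n = ½√(k/m) = 0.5·√(8023.2/0.014128) = 0.5·√(5.6791e+05) = 376.8 Hz

377 Hz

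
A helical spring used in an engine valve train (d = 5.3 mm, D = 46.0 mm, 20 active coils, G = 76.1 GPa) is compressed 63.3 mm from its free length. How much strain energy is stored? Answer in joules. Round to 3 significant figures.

k = Gd⁴/(8D³N_a) = (76.1×10³)(5.3⁴)/(8·46.0³·20) = 3.8556 N/mm
U = ½kδ² = 0.5 × 3.8556 × 63.3² = 7724.5 N·mm = 7.7245 J

7.72 J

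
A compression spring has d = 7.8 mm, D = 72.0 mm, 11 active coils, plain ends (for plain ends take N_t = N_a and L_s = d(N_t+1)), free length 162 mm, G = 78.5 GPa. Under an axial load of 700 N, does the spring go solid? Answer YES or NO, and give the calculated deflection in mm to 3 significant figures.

k = Gd⁴/(8D³N_a) = (78.5×10³)(7.8⁴)/(8·72.0³·11) = 8.8464 N/mm
N_t = 11; L_s = 7.8·12 = 93.6 mm; δ_solid = L₀ − L_s = 162 − 93.6 = 68.4 mm
δ = F/k = 700/8.8464 = 79.128 mm
δ ≥ δ_solid → spring goes solid

YES, δ = 79.1 mm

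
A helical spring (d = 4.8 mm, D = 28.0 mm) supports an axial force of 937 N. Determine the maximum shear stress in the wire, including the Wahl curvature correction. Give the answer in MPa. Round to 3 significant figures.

Spring index C = D/d = 28.0/4.8 = 5.8333
K_W = (4C−1)/(4C−4) + 0.615/C = 22.333/19.333 + 0.1054 = 1.2606
τ₀ = 8FD/(πd³) = 8·937·28.0/(π·4.8³) = 209888/347.44 = 604.11 MPa
τ_max = K·τ₀ = 1.2606 × 604.11 = 761.54 MPa

762 MPa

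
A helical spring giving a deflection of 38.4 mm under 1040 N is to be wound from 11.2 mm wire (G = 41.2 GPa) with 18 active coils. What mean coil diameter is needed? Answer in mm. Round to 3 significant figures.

Required rate k = F/δ = 1040/38.4 = 27.083 N/mm
D = (Gd⁴/(8N_a·k))^(1/3) = (41.2×10³·11.2⁴/(8·18·27.083))^(1/3)
  = (166228)^(1/3) = 54.9838 mm

55.0 mm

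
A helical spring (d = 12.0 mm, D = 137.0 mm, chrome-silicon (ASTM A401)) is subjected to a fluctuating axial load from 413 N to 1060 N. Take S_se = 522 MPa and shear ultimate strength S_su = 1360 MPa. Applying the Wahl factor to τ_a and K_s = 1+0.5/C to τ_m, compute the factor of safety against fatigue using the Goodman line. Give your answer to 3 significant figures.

C = D/d = 137.0/12.0 = 11.4167; K_W = (4C−1)/(4C−4)+0.615/C = 1.1259; K_s = 1+0.5/C = 1.0438
F_a = (F_max−F_min)/2 = 323.5 N; F_m = (F_max+F_min)/2 = 736.5 N
τ_a = K_W·8F_aD/(πd³) = 1.1259 × 65.312 = 73.532 MPa
τ_m = K_s·8F_mD/(πd³) = 1.0438 × 148.69 = 155.2 MPa
Goodman: 1/n_f = τ_a/S_se + τ_m/S_su = 73.532/522 + 155.2/1360 = 0.14087 + 0.11412 = 0.25499
n_f = 1/0.25499 = 3.922

3.92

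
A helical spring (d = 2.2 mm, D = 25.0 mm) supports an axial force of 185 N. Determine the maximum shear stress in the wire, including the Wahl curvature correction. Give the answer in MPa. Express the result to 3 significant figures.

Spring index C = D/d = 25.0/2.2 = 11.3636
K_W = (4C−1)/(4C−4) + 0.615/C = 44.455/41.455 + 0.0541 = 1.1265
τ₀ = 8FD/(πd³) = 8·185·25.0/(π·2.2³) = 37000/33.452 = 1106.1 MPa
τ_max = K·τ₀ = 1.1265 × 1106.1 = 1246 MPa

1250 MPa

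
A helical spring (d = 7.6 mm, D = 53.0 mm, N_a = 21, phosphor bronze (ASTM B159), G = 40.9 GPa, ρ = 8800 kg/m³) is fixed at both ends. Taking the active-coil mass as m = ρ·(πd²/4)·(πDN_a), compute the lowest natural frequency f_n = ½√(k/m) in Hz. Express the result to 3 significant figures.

31.3 Hz

k = Gd⁴/(8D³N_a) = (40.9×10³)(7.6⁴)/(8·53.0³·21) = 5.4556 N/mm = 5455.6 N/m
Wire length L = πDN_a = π·53.0·21 = 3496.6 mm
m = ρ·(πd²/4)·L = 8800 × 45.365×10⁻⁶ m² × 3.4966 m = 1.3959 kg
f_n = ½√(k/m) = 0.5·√(5455.6/1.3959) = 0.5·√(3908.4) = 31.258 Hz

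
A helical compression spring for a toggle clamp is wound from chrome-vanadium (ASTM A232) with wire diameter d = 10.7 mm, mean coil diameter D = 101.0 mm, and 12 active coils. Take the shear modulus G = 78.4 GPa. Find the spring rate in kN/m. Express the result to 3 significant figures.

10.4 kN/m

k = Gd⁴/(8D³N_a) = (78.4×10³ × 10.7⁴) / (8 × 101.0³ × 12)
  = 1.02766e+09 / 9.89089e+07 = 10.39 N/mm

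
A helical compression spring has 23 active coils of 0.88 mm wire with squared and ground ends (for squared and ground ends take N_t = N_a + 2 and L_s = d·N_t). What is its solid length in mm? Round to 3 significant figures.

squared and ground ends: N_t = N_a + 2 = 23 + 2 = 25
L_s = d·N_t = 0.88 × 25 = 22 mm

22.0 mm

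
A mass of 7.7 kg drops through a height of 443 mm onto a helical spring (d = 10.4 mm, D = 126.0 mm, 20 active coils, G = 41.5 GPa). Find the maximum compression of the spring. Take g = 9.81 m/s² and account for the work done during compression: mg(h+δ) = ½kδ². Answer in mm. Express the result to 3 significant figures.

k = Gd⁴/(8D³N_a) = (41.5×10³)(10.4⁴)/(8·126.0³·20) = 1.5169 N/mm
W = mg = 7.7 × 9.81 = 75.537 N
½kδ² − Wδ − Wh = 0 → δ = (W + √(W² + 2kWh))/k
δ = (75.537 + √(5705.8 + 101518))/1.5169 = (75.537 + 327.45)/1.5169 = 265.67 mm

266 mm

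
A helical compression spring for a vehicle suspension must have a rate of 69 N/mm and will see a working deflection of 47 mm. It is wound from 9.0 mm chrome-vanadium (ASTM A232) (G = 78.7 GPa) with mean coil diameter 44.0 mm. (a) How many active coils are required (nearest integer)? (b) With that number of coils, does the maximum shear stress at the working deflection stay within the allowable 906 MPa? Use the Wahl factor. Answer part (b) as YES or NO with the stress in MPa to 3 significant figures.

(a) 11 coils; (b) YES, τ_max = 656 MPa

N_a = Gd⁴/(8D³k) = (78.7×10³)(9.0⁴)/(8·44.0³·69) = 10.98 → N_a = 11
Actual rate k = Gd⁴/(8D³·11) = 68.882 N/mm
Working load F = kδ = 68.882·47 = 3237.4 N
C = 44.0/9.0 = 4.8889; K_W = (4C−1)/(4C−4)+0.615/C = 1.3187
τ_max = K_W·8FD/(πd³) = 1.3187·497.58 = 656.14 MPa
τ_max ≤ 906 MPa → acceptable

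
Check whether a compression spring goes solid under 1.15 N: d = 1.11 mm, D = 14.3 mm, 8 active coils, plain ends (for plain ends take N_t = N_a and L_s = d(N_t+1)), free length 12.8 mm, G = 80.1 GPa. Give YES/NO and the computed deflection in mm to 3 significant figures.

k = Gd⁴/(8D³N_a) = (80.1×10³)(1.11⁴)/(8·14.3³·8) = 0.64974 N/mm
N_t = 8; L_s = 1.11·9 = 9.99 mm; δ_solid = L₀ − L_s = 12.8 − 9.99 = 2.81 mm
δ = F/k = 1.15/0.64974 = 1.77 mm
δ < δ_solid → spring does not go solid

NO, δ = 1.77 mm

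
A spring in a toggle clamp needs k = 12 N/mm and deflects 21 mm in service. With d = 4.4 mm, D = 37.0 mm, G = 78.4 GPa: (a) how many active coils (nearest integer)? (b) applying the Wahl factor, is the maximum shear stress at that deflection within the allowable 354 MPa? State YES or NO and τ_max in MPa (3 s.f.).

(a) 6 coils; (b) YES, τ_max = 330 MPa

N_a = Gd⁴/(8D³k) = (78.4×10³)(4.4⁴)/(8·37.0³·12) = 6.043 → N_a = 6
Actual rate k = Gd⁴/(8D³·6) = 12.086 N/mm
Working load F = kδ = 12.086·21 = 253.8 N
C = 37.0/4.4 = 8.4091; K_W = (4C−1)/(4C−4)+0.615/C = 1.1744
τ_max = K_W·8FD/(πd³) = 1.1744·280.73 = 329.67 MPa
τ_max ≤ 354 MPa → acceptable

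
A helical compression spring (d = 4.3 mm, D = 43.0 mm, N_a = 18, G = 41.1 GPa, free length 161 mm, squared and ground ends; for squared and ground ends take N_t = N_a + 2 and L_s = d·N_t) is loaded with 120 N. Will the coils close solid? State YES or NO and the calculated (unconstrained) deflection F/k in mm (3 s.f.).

k = Gd⁴/(8D³N_a) = (41.1×10³)(4.3⁴)/(8·43.0³·18) = 1.2273 N/mm
N_t = 20; L_s = 4.3·20 = 86 mm; δ_solid = L₀ − L_s = 161 − 86 = 75 mm
δ = F/k = 120/1.2273 = 97.776 mm
δ ≥ δ_solid → spring goes solid

YES, δ = 97.8 mm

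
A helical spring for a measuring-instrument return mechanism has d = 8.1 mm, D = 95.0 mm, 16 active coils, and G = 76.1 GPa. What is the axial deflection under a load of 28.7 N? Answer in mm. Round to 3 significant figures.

9.61 mm

k = Gd⁴/(8D³N_a) = (76.1×10³)(8.1⁴)/(8·95.0³·16) = 2.985 N/mm
δ = F/k = 28.7 / 2.985 = 9.6147 mm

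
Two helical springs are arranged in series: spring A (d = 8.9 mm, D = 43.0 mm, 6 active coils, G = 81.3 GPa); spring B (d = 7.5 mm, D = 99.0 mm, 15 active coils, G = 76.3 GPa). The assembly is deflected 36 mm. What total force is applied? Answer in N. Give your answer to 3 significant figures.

73.5 N

k_A = Gd⁴/(8D³N_a) = (81.3×10³)(8.9⁴)/(8·43.0³·6) = 133.66 N/mm
k_B = Gd⁴/(8D³N_a) = (76.3×10³)(7.5⁴)/(8·99.0³·15) = 2.0734 N/mm
Series: 1/k_eq = 1/133.66 + 1/2.0734 = 0.48978; k_eq = 2.0417 N/mm
F = k_eq·δ = 2.0417·36 = 73.502 N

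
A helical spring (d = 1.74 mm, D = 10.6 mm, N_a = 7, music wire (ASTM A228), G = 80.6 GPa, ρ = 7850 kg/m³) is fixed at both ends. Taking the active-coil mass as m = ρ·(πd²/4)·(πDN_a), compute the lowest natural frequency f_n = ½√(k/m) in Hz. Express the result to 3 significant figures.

798 Hz

k = Gd⁴/(8D³N_a) = (80.6×10³)(1.74⁴)/(8·10.6³·7) = 11.077 N/mm = 11077 N/m
Wire length L = πDN_a = π·10.6·7 = 233.11 mm
m = ρ·(πd²/4)·L = 7850 × 2.3779×10⁻⁶ m² × 0.23311 m = 0.0043512 kg
f_n = ½√(k/m) = 0.5·√(11077/0.0043512) = 0.5·√(2.5457e+06) = 797.77 Hz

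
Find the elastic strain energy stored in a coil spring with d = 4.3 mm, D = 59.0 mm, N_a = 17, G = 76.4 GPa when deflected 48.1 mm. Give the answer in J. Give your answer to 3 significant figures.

k = Gd⁴/(8D³N_a) = (76.4×10³)(4.3⁴)/(8·59.0³·17) = 0.93513 N/mm
U = ½kδ² = 0.5 × 0.93513 × 48.1² = 1081.8 N·mm = 1.0818 J

1.08 J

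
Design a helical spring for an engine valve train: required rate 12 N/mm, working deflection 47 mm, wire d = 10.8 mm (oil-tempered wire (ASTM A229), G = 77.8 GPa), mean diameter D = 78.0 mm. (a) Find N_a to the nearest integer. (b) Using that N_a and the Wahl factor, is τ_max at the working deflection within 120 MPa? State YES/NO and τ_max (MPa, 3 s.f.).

(a) 23 coils; (b) YES, τ_max = 108 MPa

N_a = Gd⁴/(8D³k) = (77.8×10³)(10.8⁴)/(8·78.0³·12) = 23.23 → N_a = 23
Actual rate k = Gd⁴/(8D³·23) = 12.122 N/mm
Working load F = kδ = 12.122·47 = 569.73 N
C = 78.0/10.8 = 7.2222; K_W = (4C−1)/(4C−4)+0.615/C = 1.2057
τ_max = K_W·8FD/(πd³) = 1.2057·89.833 = 108.31 MPa
τ_max ≤ 120 MPa → acceptable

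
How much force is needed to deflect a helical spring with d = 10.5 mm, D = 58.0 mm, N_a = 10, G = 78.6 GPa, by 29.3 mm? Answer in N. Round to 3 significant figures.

1790 N

k = Gd⁴/(8D³N_a) = (78.6×10³)(10.5⁴)/(8·58.0³·10) = 61.208 N/mm
F = k·δ = 61.208 × 29.3 = 1793.4 N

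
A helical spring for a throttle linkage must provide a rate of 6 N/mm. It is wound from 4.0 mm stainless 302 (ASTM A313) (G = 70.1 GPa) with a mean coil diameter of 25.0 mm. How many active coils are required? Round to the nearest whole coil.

24

N_a = Gd⁴/(8D³k) = (70.1×10³ × 4.0⁴)/(8 × 25.0³ × 6)
    = 1.79456e+07 / 750000 = 23.93 → 24 coils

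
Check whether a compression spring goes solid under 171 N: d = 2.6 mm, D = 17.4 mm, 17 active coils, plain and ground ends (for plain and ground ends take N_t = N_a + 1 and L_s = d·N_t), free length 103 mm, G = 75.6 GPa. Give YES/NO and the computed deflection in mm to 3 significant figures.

NO, δ = 35.5 mm

k = Gd⁴/(8D³N_a) = (75.6×10³)(2.6⁴)/(8·17.4³·17) = 4.822 N/mm
N_t = 18; L_s = 2.6·18 = 46.8 mm; δ_solid = L₀ − L_s = 103 − 46.8 = 56.2 mm
δ = F/k = 171/4.822 = 35.462 mm
δ < δ_solid → spring does not go solid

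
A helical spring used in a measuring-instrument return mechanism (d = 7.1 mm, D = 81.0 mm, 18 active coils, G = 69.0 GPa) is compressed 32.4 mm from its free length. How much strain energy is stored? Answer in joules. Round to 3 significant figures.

1.20 J

k = Gd⁴/(8D³N_a) = (69.0×10³)(7.1⁴)/(8·81.0³·18) = 2.2912 N/mm
U = ½kδ² = 0.5 × 2.2912 × 32.4² = 1202.6 N·mm = 1.2026 J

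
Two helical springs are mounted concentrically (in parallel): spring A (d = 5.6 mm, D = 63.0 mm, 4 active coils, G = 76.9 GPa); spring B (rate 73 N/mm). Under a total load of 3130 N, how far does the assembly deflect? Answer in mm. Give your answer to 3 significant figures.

k_A = Gd⁴/(8D³N_a) = (76.9×10³)(5.6⁴)/(8·63.0³·4) = 9.4516 N/mm
Parallel: k_eq = 9.4516 + 73 = 82.452 N/mm
δ = F/k_eq = 3130/82.452 = 37.962 mm

38.0 mm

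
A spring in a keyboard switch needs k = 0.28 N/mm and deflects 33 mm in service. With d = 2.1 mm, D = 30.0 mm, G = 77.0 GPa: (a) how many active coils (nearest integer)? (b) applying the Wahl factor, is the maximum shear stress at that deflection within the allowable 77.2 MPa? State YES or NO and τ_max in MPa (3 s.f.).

(a) 25 coils; (b) NO, τ_max = 83.0 MPa

N_a = Gd⁴/(8D³k) = (77.0×10³)(2.1⁴)/(8·30.0³·0.28) = 24.76 → N_a = 25
Actual rate k = Gd⁴/(8D³·25) = 0.27732 N/mm
Working load F = kδ = 0.27732·33 = 9.1514 N
C = 30.0/2.1 = 14.2857; K_W = (4C−1)/(4C−4)+0.615/C = 1.0995
τ_max = K_W·8FD/(πd³) = 1.0995·75.49 = 83.002 MPa
τ_max > 77.2 MPa → exceeds allowable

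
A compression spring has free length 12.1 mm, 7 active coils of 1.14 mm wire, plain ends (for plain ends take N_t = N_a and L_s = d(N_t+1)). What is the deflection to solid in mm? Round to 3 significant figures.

N_t = 7; L_s = 1.14·8 = 9.12 mm
δ_solid = L₀ − L_s = 12.1 − 9.12 = 2.98 mm

2.98 mm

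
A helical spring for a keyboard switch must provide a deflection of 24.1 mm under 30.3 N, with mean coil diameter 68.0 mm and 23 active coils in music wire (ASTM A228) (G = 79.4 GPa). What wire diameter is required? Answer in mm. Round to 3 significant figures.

Required rate k = F/δ = 30.3/24.1 = 1.2573 N/mm
d = (8D³N_a·k / G)^(1/4) = (8·68.0³·23·1.2573 / (79.4×10³))^0.25
  = (916.11)^0.25 = 5.5016 mm

5.50 mm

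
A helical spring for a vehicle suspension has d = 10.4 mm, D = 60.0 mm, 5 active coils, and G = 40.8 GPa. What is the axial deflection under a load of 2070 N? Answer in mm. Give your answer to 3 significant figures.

k = Gd⁴/(8D³N_a) = (40.8×10³)(10.4⁴)/(8·60.0³·5) = 55.243 N/mm
δ = F/k = 2070 / 55.243 = 37.471 mm

37.5 mm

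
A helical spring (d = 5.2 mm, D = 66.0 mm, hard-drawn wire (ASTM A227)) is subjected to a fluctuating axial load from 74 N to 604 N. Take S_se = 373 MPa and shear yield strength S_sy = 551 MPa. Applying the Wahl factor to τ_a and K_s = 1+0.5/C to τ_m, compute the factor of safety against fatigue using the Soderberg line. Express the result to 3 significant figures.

C = D/d = 66.0/5.2 = 12.6923; K_W = (4C−1)/(4C−4)+0.615/C = 1.1126; K_s = 1+0.5/C = 1.0394
F_a = (F_max−F_min)/2 = 265 N; F_m = (F_max+F_min)/2 = 339 N
τ_a = K_W·8F_aD/(πd³) = 1.1126 × 316.75 = 352.42 MPa
τ_m = K_s·8F_mD/(πd³) = 1.0394 × 405.2 = 421.17 MPa
Soderberg: 1/n_f = τ_a/S_se + τ_m/S_sy = 352.42/373 + 421.17/551 = 0.94482 + 0.76437 = 1.7092
n_f = 1/1.7092 = 0.5851

0.585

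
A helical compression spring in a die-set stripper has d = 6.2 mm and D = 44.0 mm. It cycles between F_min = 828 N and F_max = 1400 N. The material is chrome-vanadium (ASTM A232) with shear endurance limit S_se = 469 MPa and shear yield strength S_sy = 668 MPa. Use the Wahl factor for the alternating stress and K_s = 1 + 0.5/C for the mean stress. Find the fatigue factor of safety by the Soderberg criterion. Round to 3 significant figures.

C = D/d = 44.0/6.2 = 7.0968; K_W = (4C−1)/(4C−4)+0.615/C = 1.2097; K_s = 1+0.5/C = 1.0705
F_a = (F_max−F_min)/2 = 286 N; F_m = (F_max+F_min)/2 = 1114 N
τ_a = K_W·8F_aD/(πd³) = 1.2097 × 134.46 = 162.65 MPa
τ_m = K_s·8F_mD/(πd³) = 1.0705 × 523.72 = 560.62 MPa
Soderberg: 1/n_f = τ_a/S_se + τ_m/S_sy = 162.65/469 + 560.62/668 = 0.34680 + 0.83926 = 1.1861
n_f = 1/1.1861 = 0.8431

0.843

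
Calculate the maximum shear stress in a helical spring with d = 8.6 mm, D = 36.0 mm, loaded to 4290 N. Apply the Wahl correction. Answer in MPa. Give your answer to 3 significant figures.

855 MPa

Spring index C = D/d = 36.0/8.6 = 4.1860
K_W = (4C−1)/(4C−4) + 0.615/C = 15.744/12.744 + 0.1469 = 1.3823
τ₀ = 8FD/(πd³) = 8·4290·36.0/(π·8.6³) = 1.23552e+06/1998.2 = 618.31 MPa
τ_max = K·τ₀ = 1.3823 × 618.31 = 854.7 MPa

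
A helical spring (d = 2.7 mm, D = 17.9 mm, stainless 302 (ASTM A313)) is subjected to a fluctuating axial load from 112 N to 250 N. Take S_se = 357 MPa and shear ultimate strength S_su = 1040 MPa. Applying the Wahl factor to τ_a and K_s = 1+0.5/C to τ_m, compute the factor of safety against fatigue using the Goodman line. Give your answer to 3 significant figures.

C = D/d = 17.9/2.7 = 6.6296; K_W = (4C−1)/(4C−4)+0.615/C = 1.2260; K_s = 1+0.5/C = 1.0754
F_a = (F_max−F_min)/2 = 69 N; F_m = (F_max+F_min)/2 = 181 N
τ_a = K_W·8F_aD/(πd³) = 1.2260 × 159.79 = 195.9 MPa
τ_m = K_s·8F_mD/(πd³) = 1.0754 × 419.16 = 450.77 MPa
Goodman: 1/n_f = τ_a/S_se + τ_m/S_su = 195.9/357 + 450.77/1040 = 0.54874 + 0.43344 = 0.98218
n_f = 1/0.98218 = 1.018

1.02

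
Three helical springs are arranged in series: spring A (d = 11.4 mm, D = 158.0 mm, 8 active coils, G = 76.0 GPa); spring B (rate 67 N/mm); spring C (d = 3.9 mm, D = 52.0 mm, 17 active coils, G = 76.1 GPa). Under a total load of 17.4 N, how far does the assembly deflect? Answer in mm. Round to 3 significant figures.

k_A = Gd⁴/(8D³N_a) = (76.0×10³)(11.4⁴)/(8·158.0³·8) = 5.0849 N/mm
k_C = Gd⁴/(8D³N_a) = (76.1×10³)(3.9⁴)/(8·52.0³·17) = 0.92065 N/mm
Series: 1/k_eq = 1/5.0849 + 1/67 + 1/0.92065 = 1.2978; k_eq = 0.77055 N/mm
δ = F/k_eq = 17.4/0.77055 = 22.581 mm

22.6 mm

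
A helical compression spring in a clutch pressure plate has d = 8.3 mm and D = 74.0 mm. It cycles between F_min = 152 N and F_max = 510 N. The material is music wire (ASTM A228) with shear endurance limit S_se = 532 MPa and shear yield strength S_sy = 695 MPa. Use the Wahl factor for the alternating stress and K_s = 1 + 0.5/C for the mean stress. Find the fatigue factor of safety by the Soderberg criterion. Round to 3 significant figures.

C = D/d = 74.0/8.3 = 8.9157; K_W = (4C−1)/(4C−4)+0.615/C = 1.1637; K_s = 1+0.5/C = 1.0561
F_a = (F_max−F_min)/2 = 179 N; F_m = (F_max+F_min)/2 = 331 N
τ_a = K_W·8F_aD/(πd³) = 1.1637 × 58.992 = 68.65 MPa
τ_m = K_s·8F_mD/(πd³) = 1.0561 × 109.09 = 115.2 MPa
Soderberg: 1/n_f = τ_a/S_se + τ_m/S_sy = 68.65/532 + 115.2/695 = 0.12904 + 0.16576 = 0.2948
n_f = 1/0.2948 = 3.392

3.39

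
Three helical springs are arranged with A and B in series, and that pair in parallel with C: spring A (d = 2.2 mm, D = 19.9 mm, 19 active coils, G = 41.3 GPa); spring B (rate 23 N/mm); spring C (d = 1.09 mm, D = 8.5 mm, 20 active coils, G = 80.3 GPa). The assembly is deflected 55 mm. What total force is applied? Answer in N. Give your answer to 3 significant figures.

k_A = Gd⁴/(8D³N_a) = (41.3×10³)(2.2⁴)/(8·19.9³·19) = 0.80768 N/mm
k_C = Gd⁴/(8D³N_a) = (80.3×10³)(1.09⁴)/(8·8.5³·20) = 1.1536 N/mm
Springs A,B series: k_AB = 1/(1/0.80768+1/23) = 0.78028 N/mm; parallel with C: k_eq = 0.78028+1.1536 = 1.9338 N/mm
F = k_eq·δ = 1.9338·55 = 106.36 N

106 N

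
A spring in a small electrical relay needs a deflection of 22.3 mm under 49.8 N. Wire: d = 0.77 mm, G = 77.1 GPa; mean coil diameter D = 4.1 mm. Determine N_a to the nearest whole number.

22

Required rate k = F/δ = 49.8/22.3 = 2.2332 N/mm
N_a = Gd⁴/(8D³k) = (77.1×10³ × 0.77⁴)/(8 × 4.1³ × 2.2332)
    = 27103 / 1231.31 = 22.01 → 22 coils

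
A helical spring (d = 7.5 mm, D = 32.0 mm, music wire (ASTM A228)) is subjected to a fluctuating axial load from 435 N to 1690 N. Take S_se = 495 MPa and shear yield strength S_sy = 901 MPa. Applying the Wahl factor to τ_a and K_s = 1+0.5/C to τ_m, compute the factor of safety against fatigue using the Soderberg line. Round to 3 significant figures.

C = D/d = 32.0/7.5 = 4.2667; K_W = (4C−1)/(4C−4)+0.615/C = 1.3737; K_s = 1+0.5/C = 1.1172
F_a = (F_max−F_min)/2 = 627.5 N; F_m = (F_max+F_min)/2 = 1062.5 N
τ_a = K_W·8F_aD/(πd³) = 1.3737 × 121.2 = 166.5 MPa
τ_m = K_s·8F_mD/(πd³) = 1.1172 × 205.23 = 229.28 MPa
Soderberg: 1/n_f = τ_a/S_se + τ_m/S_sy = 166.5/495 + 229.28/901 = 0.33637 + 0.25447 = 0.59084
n_f = 1/0.59084 = 1.693

1.69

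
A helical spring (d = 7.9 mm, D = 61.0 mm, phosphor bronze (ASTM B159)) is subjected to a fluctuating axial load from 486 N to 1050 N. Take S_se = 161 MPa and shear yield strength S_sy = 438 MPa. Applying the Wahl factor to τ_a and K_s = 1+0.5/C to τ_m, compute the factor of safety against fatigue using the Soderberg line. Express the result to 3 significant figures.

C = D/d = 61.0/7.9 = 7.7215; K_W = (4C−1)/(4C−4)+0.615/C = 1.1912; K_s = 1+0.5/C = 1.0648
F_a = (F_max−F_min)/2 = 282 N; F_m = (F_max+F_min)/2 = 768 N
τ_a = K_W·8F_aD/(πd³) = 1.1912 × 88.846 = 105.84 MPa
τ_m = K_s·8F_mD/(πd³) = 1.0648 × 241.96 = 257.63 MPa
Soderberg: 1/n_f = τ_a/S_se + τ_m/S_sy = 105.84/161 + 257.63/438 = 0.65737 + 0.58820 = 1.2456
n_f = 1/1.2456 = 0.8028

0.803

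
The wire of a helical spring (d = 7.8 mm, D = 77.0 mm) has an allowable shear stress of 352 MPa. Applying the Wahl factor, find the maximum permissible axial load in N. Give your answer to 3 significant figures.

743 N

C = D/d = 77.0/7.8 = 9.8718
K_W = (4C−1)/(4C−4) + 0.615/C = 38.487/35.487 + 0.0623 = 1.1468
τ_max = K·8FD/(πd³) → F_max = τ_allow·πd³/(8DK)
F_max = 352·π·7.8³/(8·77.0·1.1468) = 5.2478e+05/706.45 = 742.84 N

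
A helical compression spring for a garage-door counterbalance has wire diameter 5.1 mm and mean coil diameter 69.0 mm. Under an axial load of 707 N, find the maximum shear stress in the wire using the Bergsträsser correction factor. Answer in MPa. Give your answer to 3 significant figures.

Spring index C = D/d = 69.0/5.1 = 13.5294
K_B = (4C+2)/(4C−3) = 56.118/51.118 = 1.0978
τ₀ = 8FD/(πd³) = 8·707·69.0/(π·5.1³) = 390264/416.74 = 936.48 MPa
τ_max = K·τ₀ = 1.0978 × 936.48 = 1028.1 MPa

1030 MPa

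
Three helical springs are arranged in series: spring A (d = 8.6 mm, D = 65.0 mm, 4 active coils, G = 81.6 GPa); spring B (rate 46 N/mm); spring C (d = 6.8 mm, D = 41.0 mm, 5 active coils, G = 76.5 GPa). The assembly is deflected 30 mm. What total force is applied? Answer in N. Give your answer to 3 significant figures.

515 N

k_A = Gd⁴/(8D³N_a) = (81.6×10³)(8.6⁴)/(8·65.0³·4) = 50.792 N/mm
k_C = Gd⁴/(8D³N_a) = (76.5×10³)(6.8⁴)/(8·41.0³·5) = 59.332 N/mm
Series: 1/k_eq = 1/50.792 + 1/46 + 1/59.332 = 0.058282; k_eq = 17.158 N/mm
F = k_eq·δ = 17.158·30 = 514.74 N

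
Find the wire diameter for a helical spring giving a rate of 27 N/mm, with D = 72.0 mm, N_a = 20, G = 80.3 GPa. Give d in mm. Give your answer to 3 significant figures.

11.9 mm

d = (8D³N_a·k / G)^(1/4) = (8·72.0³·20·27 / (80.3×10³))^0.25
  = (20080)^0.25 = 11.9040 mm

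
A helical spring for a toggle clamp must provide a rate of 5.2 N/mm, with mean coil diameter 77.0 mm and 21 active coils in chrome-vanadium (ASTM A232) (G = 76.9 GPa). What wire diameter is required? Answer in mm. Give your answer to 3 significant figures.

d = (8D³N_a·k / G)^(1/4) = (8·77.0³·21·5.2 / (76.9×10³))^0.25
  = (5186.3)^0.25 = 8.4862 mm

8.49 mm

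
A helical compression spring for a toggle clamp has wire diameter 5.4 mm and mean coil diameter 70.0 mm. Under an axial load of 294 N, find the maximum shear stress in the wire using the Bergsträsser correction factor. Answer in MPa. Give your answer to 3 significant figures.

Spring index C = D/d = 70.0/5.4 = 12.9630
K_B = (4C+2)/(4C−3) = 53.852/48.852 = 1.1024
τ₀ = 8FD/(πd³) = 8·294·70.0/(π·5.4³) = 164640/494.69 = 332.82 MPa
τ_max = K·τ₀ = 1.1024 × 332.82 = 366.88 MPa

367 MPa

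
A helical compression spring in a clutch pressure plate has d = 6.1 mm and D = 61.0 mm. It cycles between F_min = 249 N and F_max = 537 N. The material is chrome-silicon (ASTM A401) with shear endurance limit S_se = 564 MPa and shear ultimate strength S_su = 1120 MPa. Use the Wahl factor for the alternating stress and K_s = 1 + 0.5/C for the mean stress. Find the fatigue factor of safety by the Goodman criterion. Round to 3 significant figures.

C = D/d = 61.0/6.1 = 10.0000; K_W = (4C−1)/(4C−4)+0.615/C = 1.1448; K_s = 1+0.5/C = 1.0500
F_a = (F_max−F_min)/2 = 144 N; F_m = (F_max+F_min)/2 = 393 N
τ_a = K_W·8F_aD/(πd³) = 1.1448 × 98.547 = 112.82 MPa
τ_m = K_s·8F_mD/(πd³) = 1.0500 × 268.95 = 282.4 MPa
Goodman: 1/n_f = τ_a/S_se + τ_m/S_su = 112.82/564 + 282.4/1120 = 0.20004 + 0.25214 = 0.45218
n_f = 1/0.45218 = 2.212

2.21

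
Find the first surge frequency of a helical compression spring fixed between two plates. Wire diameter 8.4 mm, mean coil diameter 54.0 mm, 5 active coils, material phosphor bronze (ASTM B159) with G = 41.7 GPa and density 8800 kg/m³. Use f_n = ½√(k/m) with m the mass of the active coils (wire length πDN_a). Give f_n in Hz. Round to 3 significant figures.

k = Gd⁴/(8D³N_a) = (41.7×10³)(8.4⁴)/(8·54.0³·5) = 32.962 N/mm = 32962 N/m
Wire length L = πDN_a = π·54.0·5 = 848.23 mm
m = ρ·(πd²/4)·L = 8800 × 55.418×10⁻⁶ m² × 0.84823 m = 0.41366 kg
f_n = ½√(k/m) = 0.5·√(32962/0.41366) = 0.5·√(79683) = 141.14 Hz

141 Hz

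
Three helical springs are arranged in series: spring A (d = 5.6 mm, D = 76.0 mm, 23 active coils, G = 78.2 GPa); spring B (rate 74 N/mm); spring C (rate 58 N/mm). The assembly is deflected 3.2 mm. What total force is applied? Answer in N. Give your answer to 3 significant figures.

2.96 N

k_A = Gd⁴/(8D³N_a) = (78.2×10³)(5.6⁴)/(8·76.0³·23) = 0.95214 N/mm
Series: 1/k_eq = 1/0.95214 + 1/74 + 1/58 = 1.081; k_eq = 0.92505 N/mm
F = k_eq·δ = 0.92505·3.2 = 2.9602 N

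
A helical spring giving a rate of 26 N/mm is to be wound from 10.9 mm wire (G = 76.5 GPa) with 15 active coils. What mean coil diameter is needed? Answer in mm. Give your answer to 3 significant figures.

D = (Gd⁴/(8N_a·k))^(1/3) = (76.5×10³·10.9⁴/(8·15·26))^(1/3)
  = (346109)^(1/3) = 70.2109 mm

70.2 mm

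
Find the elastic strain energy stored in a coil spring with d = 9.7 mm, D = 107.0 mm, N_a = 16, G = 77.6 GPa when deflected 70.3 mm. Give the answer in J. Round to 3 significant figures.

k = Gd⁴/(8D³N_a) = (77.6×10³)(9.7⁴)/(8·107.0³·16) = 4.3811 N/mm
U = ½kδ² = 0.5 × 4.3811 × 70.3² = 10826 N·mm = 10.826 J

10.8 J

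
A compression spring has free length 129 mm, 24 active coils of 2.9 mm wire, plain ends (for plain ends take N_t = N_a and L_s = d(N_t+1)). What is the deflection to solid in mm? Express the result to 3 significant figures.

56.5 mm

N_t = 24; L_s = 2.9·25 = 72.5 mm
δ_solid = L₀ − L_s = 129 − 72.5 = 56.5 mm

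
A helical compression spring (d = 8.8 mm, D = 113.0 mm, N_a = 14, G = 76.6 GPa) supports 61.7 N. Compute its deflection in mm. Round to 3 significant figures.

k = Gd⁴/(8D³N_a) = (76.6×10³)(8.8⁴)/(8·113.0³·14) = 2.8425 N/mm
δ = F/k = 61.7 / 2.8425 = 21.706 mm

21.7 mm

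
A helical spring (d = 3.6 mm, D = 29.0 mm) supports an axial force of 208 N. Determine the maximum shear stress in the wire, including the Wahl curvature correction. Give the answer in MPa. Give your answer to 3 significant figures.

389 MPa

Spring index C = D/d = 29.0/3.6 = 8.0556
K_W = (4C−1)/(4C−4) + 0.615/C = 31.222/28.222 + 0.0763 = 1.1826
τ₀ = 8FD/(πd³) = 8·208·29.0/(π·3.6³) = 48256/146.57 = 329.23 MPa
τ_max = K·τ₀ = 1.1826 × 329.23 = 389.36 MPa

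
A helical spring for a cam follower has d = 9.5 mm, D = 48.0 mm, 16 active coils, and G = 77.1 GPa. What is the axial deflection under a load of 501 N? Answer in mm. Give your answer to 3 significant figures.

11.3 mm

k = Gd⁴/(8D³N_a) = (77.1×10³)(9.5⁴)/(8·48.0³·16) = 44.362 N/mm
δ = F/k = 501 / 44.362 = 11.293 mm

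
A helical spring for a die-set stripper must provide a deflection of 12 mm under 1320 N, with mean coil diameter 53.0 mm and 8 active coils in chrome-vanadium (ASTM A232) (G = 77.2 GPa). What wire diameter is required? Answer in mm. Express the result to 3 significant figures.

10.8 mm

Required rate k = F/δ = 1320/12 = 110 N/mm
d = (8D³N_a·k / G)^(1/4) = (8·53.0³·8·110 / (77.2×10³))^0.25
  = (13576)^0.25 = 10.7943 mm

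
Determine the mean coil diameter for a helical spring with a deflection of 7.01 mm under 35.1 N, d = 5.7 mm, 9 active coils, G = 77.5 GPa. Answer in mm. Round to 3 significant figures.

Required rate k = F/δ = 35.1/7.01 = 5.0071 N/mm
D = (Gd⁴/(8N_a·k))^(1/3) = (77.5×10³·5.7⁴/(8·9·5.0071))^(1/3)
  = (226924)^(1/3) = 60.9949 mm

61.0 mm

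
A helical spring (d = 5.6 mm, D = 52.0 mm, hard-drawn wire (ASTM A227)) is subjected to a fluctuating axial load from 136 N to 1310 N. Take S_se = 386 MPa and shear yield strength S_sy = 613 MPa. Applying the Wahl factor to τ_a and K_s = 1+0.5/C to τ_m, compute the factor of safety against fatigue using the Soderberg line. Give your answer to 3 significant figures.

0.442

C = D/d = 52.0/5.6 = 9.2857; K_W = (4C−1)/(4C−4)+0.615/C = 1.1567; K_s = 1+0.5/C = 1.0538
F_a = (F_max−F_min)/2 = 587 N; F_m = (F_max+F_min)/2 = 723 N
τ_a = K_W·8F_aD/(πd³) = 1.1567 × 442.61 = 511.98 MPa
τ_m = K_s·8F_mD/(πd³) = 1.0538 × 545.15 = 574.51 MPa
Soderberg: 1/n_f = τ_a/S_se + τ_m/S_sy = 511.98/386 + 574.51/613 = 1.32638 + 0.93720 = 2.2636
n_f = 1/2.2636 = 0.4418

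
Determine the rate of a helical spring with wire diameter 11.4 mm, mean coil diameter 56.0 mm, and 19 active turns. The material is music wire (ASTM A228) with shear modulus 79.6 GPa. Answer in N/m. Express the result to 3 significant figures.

50400 N/m

k = Gd⁴/(8D³N_a) = (79.6×10³ × 11.4⁴) / (8 × 56.0³ × 19)
  = 1.34441e+09 / 2.66936e+07 = 50.365 N/mm = 50365 N/m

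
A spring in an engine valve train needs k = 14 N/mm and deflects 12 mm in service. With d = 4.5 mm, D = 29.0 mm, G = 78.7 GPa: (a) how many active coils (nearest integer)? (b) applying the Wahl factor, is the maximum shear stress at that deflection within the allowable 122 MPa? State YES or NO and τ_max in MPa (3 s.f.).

(a) 12 coils; (b) NO, τ_max = 165 MPa

N_a = Gd⁴/(8D³k) = (78.7×10³)(4.5⁴)/(8·29.0³·14) = 11.81 → N_a = 12
Actual rate k = Gd⁴/(8D³·12) = 13.784 N/mm
Working load F = kδ = 13.784·12 = 165.4 N
C = 29.0/4.5 = 6.4444; K_W = (4C−1)/(4C−4)+0.615/C = 1.2332
τ_max = K_W·8FD/(πd³) = 1.2332·134.04 = 165.3 MPa
τ_max > 122 MPa → exceeds allowable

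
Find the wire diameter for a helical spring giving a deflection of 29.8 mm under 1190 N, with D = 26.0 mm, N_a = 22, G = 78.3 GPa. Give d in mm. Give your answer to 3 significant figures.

Required rate k = F/δ = 1190/29.8 = 39.933 N/mm
d = (8D³N_a·k / G)^(1/4) = (8·26.0³·22·39.933 / (78.3×10³))^0.25
  = (1577.6)^0.25 = 6.3023 mm

6.30 mm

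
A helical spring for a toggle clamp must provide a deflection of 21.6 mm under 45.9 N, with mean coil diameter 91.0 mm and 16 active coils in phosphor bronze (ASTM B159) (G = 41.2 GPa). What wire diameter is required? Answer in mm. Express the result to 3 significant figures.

Required rate k = F/δ = 45.9/21.6 = 2.125 N/mm
d = (8D³N_a·k / G)^(1/4) = (8·91.0³·16·2.125 / (41.2×10³))^0.25
  = (4975)^0.25 = 8.3984 mm

8.40 mm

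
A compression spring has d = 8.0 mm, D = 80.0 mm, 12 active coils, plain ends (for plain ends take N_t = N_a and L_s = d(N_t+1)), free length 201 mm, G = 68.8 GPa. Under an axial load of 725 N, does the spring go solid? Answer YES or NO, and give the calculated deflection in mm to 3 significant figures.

k = Gd⁴/(8D³N_a) = (68.8×10³)(8.0⁴)/(8·80.0³·12) = 5.7333 N/mm
N_t = 12; L_s = 8.0·13 = 104 mm; δ_solid = L₀ − L_s = 201 − 104 = 97 mm
δ = F/k = 725/5.7333 = 126.45 mm
δ ≥ δ_solid → spring goes solid

YES, δ = 126 mm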